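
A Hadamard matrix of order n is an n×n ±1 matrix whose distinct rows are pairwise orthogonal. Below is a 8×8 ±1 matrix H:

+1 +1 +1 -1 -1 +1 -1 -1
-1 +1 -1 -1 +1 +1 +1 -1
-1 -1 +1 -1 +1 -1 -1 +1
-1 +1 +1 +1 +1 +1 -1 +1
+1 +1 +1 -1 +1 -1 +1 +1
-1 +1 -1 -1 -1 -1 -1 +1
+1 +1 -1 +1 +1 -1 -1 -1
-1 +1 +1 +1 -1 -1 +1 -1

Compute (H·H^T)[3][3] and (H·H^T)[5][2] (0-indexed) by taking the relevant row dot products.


Row 2 of H: [-1, -1, 1, -1, 1, -1, -1, 1].
Row 3 of H: [-1, 1, 1, 1, 1, 1, -1, 1].
Row 5 of H: [-1, 1, -1, -1, -1, -1, -1, 1].
(H·H^T)[3][3] = Σ_j H[3][j]·H[3][j] = (-1)² + (1)² + (1)² + (1)² + (1)² + (1)² + (-1)² + (1)² = 1 + 1 + 1 + 1 + 1 + 1 + 1 + 1 = 8.
(H·H^T)[5][2] = Σ_j H[5][j]·H[2][j] = (-1)·(-1) + (1)·(-1) + (-1)·(1) + (-1)·(-1) + (-1)·(1) + (-1)·(-1) + (-1)·(-1) + (1)·(1) = 1 + -1 + -1 + 1 + -1 + 1 + 1 + 1 = 2.
Rows 5 and 2 are not orthogonal (dot product = 2 ≠ 0), so H is not a Hadamard matrix.

(3,3) entry = 8; (5,2) entry = 2.


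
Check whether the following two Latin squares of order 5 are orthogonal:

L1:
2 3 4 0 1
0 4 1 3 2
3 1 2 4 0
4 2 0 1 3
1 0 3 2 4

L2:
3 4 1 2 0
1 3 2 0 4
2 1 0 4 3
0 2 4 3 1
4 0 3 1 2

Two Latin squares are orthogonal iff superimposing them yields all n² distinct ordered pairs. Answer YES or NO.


Form the n² = 25 superimposed pairs (L1[i][j], L2[i][j]), row by row (rows and columns indexed from 0):
row 0: (2,3) (3,4) (4,1) (0,2) (1,0)
row 1: (0,1) (4,3) (1,2) (3,0) (2,4)
row 2: (3,2) (1,1) (2,0) (4,4) (0,3)
row 3: (4,0) (2,2) (0,4) (1,3) (3,1)
row 4: (1,4) (0,0) (3,3) (2,1) (4,2)
Orthogonality requires all 25 pairs distinct.
Check by first coordinate: for each symbol s of L1, list the L2 entries in the n cells where L1 = s; they must all differ.
  L1 = 0: L2 entries (in reading order) 2, 1, 3, 4, 0 — all 5 distinct ✓
  L1 = 1: L2 entries (in reading order) 0, 2, 1, 3, 4 — all 5 distinct ✓
  L1 = 2: L2 entries (in reading order) 3, 4, 0, 2, 1 — all 5 distinct ✓
  L1 = 3: L2 entries (in reading order) 4, 0, 2, 1, 3 — all 5 distinct ✓
  L1 = 4: L2 entries (in reading order) 1, 3, 4, 0, 2 — all 5 distinct ✓
Every symbol of L1 meets every symbol of L2 exactly once, so all 25 pairs are distinct (25 of 25).
Conclusion: YES.

YES


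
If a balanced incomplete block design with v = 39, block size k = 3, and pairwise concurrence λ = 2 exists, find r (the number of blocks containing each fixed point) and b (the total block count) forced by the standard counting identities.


Any 2-(v, k, λ) BIBD satisfies two necessary conditions:
  (i)  Each point sits in r blocks, and counting incidences through any fixed point gives r(k − 1) = λ(v − 1), so r = λ(v − 1)/(k − 1).
  (ii) Total incidences bk = vr, so b = vr/k.
Step 1: r = λ(v − 1)/(k − 1) = 2·(39 − 1)/(3 − 1) = 2·38/2 = 76/2 = 38.
Step 2: b = vr/k = 39·38/3 = 1482/3 = 494.
Check integrality: r = 38 ∈ Z ✓, b = 494 ∈ Z ✓.
(These identities are necessary conditions: they determine r and b for any design with these parameters, but do not by themselves prove that one exists.)

r = 38, b = 494.


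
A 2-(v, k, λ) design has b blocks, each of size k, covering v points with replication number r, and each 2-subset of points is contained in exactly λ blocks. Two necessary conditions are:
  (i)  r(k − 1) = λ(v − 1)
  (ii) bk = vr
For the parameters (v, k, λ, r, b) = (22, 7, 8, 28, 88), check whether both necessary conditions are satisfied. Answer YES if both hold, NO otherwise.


Condition (i): r(k − 1) = 28·6 = 168; λ(v − 1) = 8·21 = 168. Match? YES.
Condition (ii): bk = 88·7 = 616; vr = 22·28 = 616. Match? YES.
Both conditions hold? YES.

YES


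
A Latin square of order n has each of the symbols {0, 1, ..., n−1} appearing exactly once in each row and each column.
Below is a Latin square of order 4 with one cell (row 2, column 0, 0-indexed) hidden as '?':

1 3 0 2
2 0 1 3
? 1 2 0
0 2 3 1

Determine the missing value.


Row 2 contains symbols [0, 1, 2] — missing [3].
Column 0 contains symbols [0, 1, 2] — missing [3].
The missing symbol must appear in both missing sets; intersection = [3].
Therefore the hidden value is 3.

Missing value = 3.


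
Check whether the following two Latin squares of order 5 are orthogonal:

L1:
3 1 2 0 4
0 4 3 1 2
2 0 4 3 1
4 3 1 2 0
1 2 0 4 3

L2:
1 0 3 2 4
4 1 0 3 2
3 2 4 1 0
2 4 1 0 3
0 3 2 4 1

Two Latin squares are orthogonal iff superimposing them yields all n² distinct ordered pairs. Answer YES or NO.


Form the n² = 25 superimposed pairs (L1[i][j], L2[i][j]), row by row (rows and columns indexed from 0):
row 0: (3,1) (1,0) (2,3) (0,2) (4,4)
row 1: (0,4) (4,1) (3,0) (1,3) (2,2)
row 2: (2,3) (0,2) (4,4) (3,1) (1,0)
row 3: (4,2) (3,4) (1,1) (2,0) (0,3)
row 4: (1,0) (2,3) (0,2) (4,4) (3,1)
Orthogonality requires all 25 pairs distinct.
But the pair (2,3) repeats: cell (0,2) has L1 = 2, L2 = 3, and cell (2,0) has L1 = 2, L2 = 3.
A repeated pair means some other pair never occurs (only 15 distinct pairs out of 25), so the squares are not orthogonal.
Conclusion: NO.

NO


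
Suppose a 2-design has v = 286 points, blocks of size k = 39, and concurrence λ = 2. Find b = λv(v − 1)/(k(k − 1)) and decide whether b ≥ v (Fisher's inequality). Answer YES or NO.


r = λ(v − 1)/(k − 1) = 2·285/38 = 15.
b = vr/k = 286·15/39 = 110.
Fisher's inequality: b ≥ v ⇔ 110 ≥ 286? NO.

NO


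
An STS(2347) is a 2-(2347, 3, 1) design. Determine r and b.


An STS(v) is a 2-(v, 3, 1) BIBD: block size k = 3, λ = 1.
Replication: r(k − 1) = λ(v − 1) ⇒ r·2 = 2347 − 1 = 2346 ⇒ r = 1173.
Block count: b = v(v − 1)/6 = 2347·2346/6 = 5506062/6 = 917677.

r = 1173, b = 917677.


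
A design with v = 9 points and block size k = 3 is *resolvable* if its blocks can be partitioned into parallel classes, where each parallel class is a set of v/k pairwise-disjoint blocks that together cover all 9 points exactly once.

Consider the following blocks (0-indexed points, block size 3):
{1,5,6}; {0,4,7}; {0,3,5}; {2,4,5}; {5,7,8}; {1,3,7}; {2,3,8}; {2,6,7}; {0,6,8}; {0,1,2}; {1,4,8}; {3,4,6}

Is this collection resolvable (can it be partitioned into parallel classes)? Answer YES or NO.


v = 9, block size k = 3, number of blocks = 12.
For resolvability, blocks must partition into parallel classes of size v/k = 3.
Total blocks must therefore be a multiple of 3: 12 = 3·4 + 0 ⇒ divisible ✓.
Greedy packing gives 4 candidate class(es). Each should be a full parallel class (size 3, covers all 9 points).
  Class 1 (3 blocks): {1,5,6}; {0,4,7}; {2,3,8}. Points covered: [0, 1, 2, 3, 4, 5, 6, 7, 8].
  Class 2 (3 blocks): {0,3,5}; {2,6,7}; {1,4,8}. Points covered: [0, 1, 2, 3, 4, 5, 6, 7, 8].
  Class 3 (3 blocks): {2,4,5}; {1,3,7}; {0,6,8}. Points covered: [0, 1, 2, 3, 4, 5, 6, 7, 8].
  Class 4 (3 blocks): {5,7,8}; {0,1,2}; {3,4,6}. Points covered: [0, 1, 2, 3, 4, 5, 6, 7, 8].
All classes full (size 3)? YES. All classes cover every point? YES.
Resolvable? YES.

YES


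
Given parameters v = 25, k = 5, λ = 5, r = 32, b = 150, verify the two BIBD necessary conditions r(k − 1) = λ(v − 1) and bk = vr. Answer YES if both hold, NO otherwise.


Condition (i): r(k − 1) = 32·4 = 128; λ(v − 1) = 5·24 = 120. Match? NO.
Condition (ii): bk = 150·5 = 750; vr = 25·32 = 800. Match? NO.
Both conditions hold? NO.

NO


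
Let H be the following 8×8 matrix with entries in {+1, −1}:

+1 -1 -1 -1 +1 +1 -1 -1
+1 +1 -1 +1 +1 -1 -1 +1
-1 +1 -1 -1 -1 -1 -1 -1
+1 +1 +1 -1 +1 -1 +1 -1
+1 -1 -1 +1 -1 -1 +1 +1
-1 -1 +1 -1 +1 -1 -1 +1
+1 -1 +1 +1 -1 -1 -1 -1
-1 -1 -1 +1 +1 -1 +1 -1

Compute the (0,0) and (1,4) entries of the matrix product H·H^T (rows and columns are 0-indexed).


Row 0 of H: [1, -1, -1, -1, 1, 1, -1, -1].
Row 1 of H: [1, 1, -1, 1, 1, -1, -1, 1].
Row 4 of H: [1, -1, -1, 1, -1, -1, 1, 1].
(H·H^T)[0][0] = Σ_j H[0][j]·H[0][j] = (1)² + (-1)² + (-1)² + (-1)² + (1)² + (1)² + (-1)² + (-1)² = 1 + 1 + 1 + 1 + 1 + 1 + 1 + 1 = 8.
(H·H^T)[1][4] = Σ_j H[1][j]·H[4][j] = (1)·(1) + (1)·(-1) + (-1)·(-1) + (1)·(1) + (1)·(-1) + (-1)·(-1) + (-1)·(1) + (1)·(1) = 1 + -1 + 1 + 1 + -1 + 1 + -1 + 1 = 2.
Rows 1 and 4 are not orthogonal (dot product = 2 ≠ 0), so H is not a Hadamard matrix.

(0,0) entry = 8; (1,4) entry = 2.


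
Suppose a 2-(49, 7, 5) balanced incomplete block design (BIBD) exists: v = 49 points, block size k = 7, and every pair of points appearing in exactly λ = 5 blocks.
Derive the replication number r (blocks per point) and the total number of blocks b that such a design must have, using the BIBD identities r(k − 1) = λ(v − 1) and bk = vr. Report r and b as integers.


Any 2-(v, k, λ) BIBD satisfies two necessary conditions:
  (i)  Each point sits in r blocks, and counting incidences through any fixed point gives r(k − 1) = λ(v − 1), so r = λ(v − 1)/(k − 1).
  (ii) Total incidences bk = vr, so b = vr/k.
Step 1: r = λ(v − 1)/(k − 1) = 5·(49 − 1)/(7 − 1) = 5·48/6 = 240/6 = 40.
Step 2: b = vr/k = 49·40/7 = 1960/7 = 280.
Check integrality: r = 40 ∈ Z ✓, b = 280 ∈ Z ✓.
(These identities are necessary conditions: they determine r and b for any design with these parameters, but do not by themselves prove that one exists.)

r = 40, b = 280.


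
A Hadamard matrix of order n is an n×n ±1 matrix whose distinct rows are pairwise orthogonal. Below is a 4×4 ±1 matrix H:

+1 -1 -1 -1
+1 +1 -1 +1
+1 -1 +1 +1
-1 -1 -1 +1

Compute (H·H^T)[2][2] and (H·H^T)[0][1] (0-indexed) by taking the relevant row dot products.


Row 0 of H: [1, -1, -1, -1].
Row 1 of H: [1, 1, -1, 1].
Row 2 of H: [1, -1, 1, 1].
(H·H^T)[2][2] = Σ_j H[2][j]·H[2][j] = (1)² + (-1)² + (1)² + (1)² = 1 + 1 + 1 + 1 = 4.
(H·H^T)[0][1] = Σ_j H[0][j]·H[1][j] = (1)·(1) + (-1)·(1) + (-1)·(-1) + (-1)·(1) = 1 + -1 + 1 + -1 = 0.
So rows 0 and 1 are orthogonal; the diagonal entry equals n = 4.

(2,2) entry = 4; (0,1) entry = 0.


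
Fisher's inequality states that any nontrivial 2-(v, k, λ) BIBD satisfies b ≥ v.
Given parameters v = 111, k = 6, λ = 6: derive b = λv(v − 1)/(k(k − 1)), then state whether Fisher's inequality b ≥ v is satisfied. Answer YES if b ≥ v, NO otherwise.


b = λv(v − 1)/(k(k − 1)) = 6·111·110/(6·5) = 73260/30 = 2442.
Compare with v = 111: b ≥ v, so Fisher's inequality holds.

YES


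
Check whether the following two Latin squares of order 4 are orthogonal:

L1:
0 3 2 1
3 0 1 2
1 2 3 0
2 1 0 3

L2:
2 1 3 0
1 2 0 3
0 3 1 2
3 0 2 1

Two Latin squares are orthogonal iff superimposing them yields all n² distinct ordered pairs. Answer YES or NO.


Form the n² = 16 superimposed pairs (L1[i][j], L2[i][j]), row by row (rows and columns indexed from 0):
row 0: (0,2) (3,1) (2,3) (1,0)
row 1: (3,1) (0,2) (1,0) (2,3)
row 2: (1,0) (2,3) (3,1) (0,2)
row 3: (2,3) (1,0) (0,2) (3,1)
Orthogonality requires all 16 pairs distinct.
But the pair (3,1) repeats: cell (0,1) has L1 = 3, L2 = 1, and cell (1,0) has L1 = 3, L2 = 1.
A repeated pair means some other pair never occurs (only 4 distinct pairs out of 16), so the squares are not orthogonal.
Conclusion: NO.

NO


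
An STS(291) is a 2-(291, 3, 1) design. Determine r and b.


An STS(v) is a 2-(v, 3, 1) BIBD: block size k = 3, λ = 1.
Replication: r(k − 1) = λ(v − 1) ⇒ r·2 = 291 − 1 = 290 ⇒ r = 145.
Block count: b = v(v − 1)/6 = 291·290/6 = 84390/6 = 14065.

r = 145, b = 14065.


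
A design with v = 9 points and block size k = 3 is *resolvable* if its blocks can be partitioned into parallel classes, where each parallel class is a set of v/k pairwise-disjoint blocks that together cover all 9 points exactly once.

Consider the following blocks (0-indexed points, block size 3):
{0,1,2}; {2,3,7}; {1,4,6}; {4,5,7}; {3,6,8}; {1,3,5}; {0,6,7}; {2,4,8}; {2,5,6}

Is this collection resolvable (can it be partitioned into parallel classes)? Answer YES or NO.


v = 9, block size k = 3, number of blocks = 9.
For resolvability, blocks must partition into parallel classes of size v/k = 3.
Total blocks must therefore be a multiple of 3: 9 = 3·3 + 0 ⇒ divisible ✓.
Consider block {2,3,7}. The only other block(s) in the collection disjoint from it are {1,4,6} — just 1 block(s). Any parallel class containing {2,3,7} would need 2 other blocks each disjoint from it, so no parallel class of size 3 can contain {2,3,7}.
Since every block must belong to some parallel class in a resolution, the collection cannot be partitioned into parallel classes.
Resolvable? NO.

NO


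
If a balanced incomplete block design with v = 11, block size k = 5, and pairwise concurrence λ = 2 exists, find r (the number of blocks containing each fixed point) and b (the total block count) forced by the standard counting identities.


Any 2-(v, k, λ) BIBD satisfies two necessary conditions:
  (i)  Each point sits in r blocks, and counting incidences through any fixed point gives r(k − 1) = λ(v − 1), so r = λ(v − 1)/(k − 1).
  (ii) Total incidences bk = vr, so b = vr/k.
Step 1: r = λ(v − 1)/(k − 1) = 2·(11 − 1)/(5 − 1) = 2·10/4 = 20/4 = 5.
Step 2: b = vr/k = 11·5/5 = 55/5 = 11.
Check integrality: r = 5 ∈ Z ✓, b = 11 ∈ Z ✓.
(These identities are necessary conditions: they determine r and b for any design with these parameters, but do not by themselves prove that one exists.)

r = 5, b = 11.


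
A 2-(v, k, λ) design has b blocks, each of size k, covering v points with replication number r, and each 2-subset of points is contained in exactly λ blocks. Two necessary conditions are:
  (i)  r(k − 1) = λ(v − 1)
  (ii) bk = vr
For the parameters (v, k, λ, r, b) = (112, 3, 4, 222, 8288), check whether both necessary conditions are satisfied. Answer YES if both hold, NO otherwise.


Condition (i): r(k − 1) = 222·2 = 444; λ(v − 1) = 4·111 = 444. Match? YES.
Condition (ii): bk = 8288·3 = 24864; vr = 112·222 = 24864. Match? YES.
Both conditions hold? YES.

YES


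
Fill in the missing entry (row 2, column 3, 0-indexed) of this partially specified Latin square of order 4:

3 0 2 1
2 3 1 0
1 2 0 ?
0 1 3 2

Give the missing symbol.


Row 2 contains symbols [0, 1, 2] — missing [3].
Column 3 contains symbols [0, 1, 2] — missing [3].
The missing symbol must appear in both missing sets; intersection = [3].
Therefore the hidden value is 3.

Missing value = 3.


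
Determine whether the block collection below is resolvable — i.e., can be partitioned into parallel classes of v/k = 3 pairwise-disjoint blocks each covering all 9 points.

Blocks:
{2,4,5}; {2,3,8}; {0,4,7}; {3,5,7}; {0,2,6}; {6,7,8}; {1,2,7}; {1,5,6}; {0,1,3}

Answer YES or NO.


v = 9, block size k = 3, number of blocks = 9.
For resolvability, blocks must partition into parallel classes of size v/k = 3.
Total blocks must therefore be a multiple of 3: 9 = 3·3 + 0 ⇒ divisible ✓.
Consider block {3,5,7}. The only other block(s) in the collection disjoint from it are {0,2,6} — just 1 block(s). Any parallel class containing {3,5,7} would need 2 other blocks each disjoint from it, so no parallel class of size 3 can contain {3,5,7}.
Since every block must belong to some parallel class in a resolution, the collection cannot be partitioned into parallel classes.
Resolvable? NO.

NO


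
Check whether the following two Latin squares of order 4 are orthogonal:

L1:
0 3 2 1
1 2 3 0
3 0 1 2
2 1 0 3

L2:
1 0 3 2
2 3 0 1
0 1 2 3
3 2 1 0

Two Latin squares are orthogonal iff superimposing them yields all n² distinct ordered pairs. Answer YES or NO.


Form the n² = 16 superimposed pairs (L1[i][j], L2[i][j]), row by row (rows and columns indexed from 0):
row 0: (0,1) (3,0) (2,3) (1,2)
row 1: (1,2) (2,3) (3,0) (0,1)
row 2: (3,0) (0,1) (1,2) (2,3)
row 3: (2,3) (1,2) (0,1) (3,0)
Orthogonality requires all 16 pairs distinct.
But the pair (1,2) repeats: cell (0,3) has L1 = 1, L2 = 2, and cell (1,0) has L1 = 1, L2 = 2.
A repeated pair means some other pair never occurs (only 4 distinct pairs out of 16), so the squares are not orthogonal.
Conclusion: NO.

NO


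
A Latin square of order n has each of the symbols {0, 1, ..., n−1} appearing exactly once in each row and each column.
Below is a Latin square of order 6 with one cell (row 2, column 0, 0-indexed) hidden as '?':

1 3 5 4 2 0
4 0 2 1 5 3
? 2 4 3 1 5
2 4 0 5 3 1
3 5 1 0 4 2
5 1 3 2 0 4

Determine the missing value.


Row 2 contains symbols [1, 2, 3, 4, 5] — missing [0].
Column 0 contains symbols [1, 2, 3, 4, 5] — missing [0].
The missing symbol must appear in both missing sets; intersection = [0].
Therefore the hidden value is 0.

Missing value = 0.


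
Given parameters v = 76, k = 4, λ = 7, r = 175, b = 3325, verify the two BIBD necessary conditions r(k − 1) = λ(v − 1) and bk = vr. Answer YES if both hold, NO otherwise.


Condition (i): r(k − 1) = 175·3 = 525; λ(v − 1) = 7·75 = 525. Match? YES.
Condition (ii): bk = 3325·4 = 13300; vr = 76·175 = 13300. Match? YES.
Both conditions hold? YES.

YES


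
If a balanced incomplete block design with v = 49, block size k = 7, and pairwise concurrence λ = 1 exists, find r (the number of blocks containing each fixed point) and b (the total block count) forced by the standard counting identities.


Any 2-(v, k, λ) BIBD satisfies two necessary conditions:
  (i)  Each point sits in r blocks, and counting incidences through any fixed point gives r(k − 1) = λ(v − 1), so r = λ(v − 1)/(k − 1).
  (ii) Total incidences bk = vr, so b = vr/k.
Step 1: r = λ(v − 1)/(k − 1) = 1·(49 − 1)/(7 − 1) = 1·48/6 = 48/6 = 8.
Step 2: b = vr/k = 49·8/7 = 392/7 = 56.
Check integrality: r = 8 ∈ Z ✓, b = 56 ∈ Z ✓.
(These identities are necessary conditions: they determine r and b for any design with these parameters, but do not by themselves prove that one exists.)

r = 8, b = 56.


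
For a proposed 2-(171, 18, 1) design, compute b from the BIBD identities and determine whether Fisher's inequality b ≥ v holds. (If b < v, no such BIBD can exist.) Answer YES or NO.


r = λ(v − 1)/(k − 1) = 1·170/17 = 10.
b = vr/k = 171·10/18 = 95.
Fisher's inequality: b ≥ v ⇔ 95 ≥ 171? NO.

NO


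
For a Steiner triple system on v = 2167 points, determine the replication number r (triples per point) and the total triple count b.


An STS(v) is a 2-(v, 3, 1) BIBD: block size k = 3, λ = 1.
Replication: r(k − 1) = λ(v − 1) ⇒ r·2 = 2167 − 1 = 2166 ⇒ r = 1083.
Block count: b = v(v − 1)/6 = 2167·2166/6 = 4693722/6 = 782287.
(Check via bk = vr: 782287·3 = 2346861 = 2167·1083 = 2346861 ✓.)

r = 1083, b = 782287.


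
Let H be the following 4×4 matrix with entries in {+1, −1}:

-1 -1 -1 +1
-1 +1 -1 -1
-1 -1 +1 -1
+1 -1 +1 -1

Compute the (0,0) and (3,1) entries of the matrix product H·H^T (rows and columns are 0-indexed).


Row 0 of H: [-1, -1, -1, 1].
Row 1 of H: [-1, 1, -1, -1].
Row 3 of H: [1, -1, 1, -1].
(H·H^T)[0][0] = Σ_j H[0][j]·H[0][j] = (-1)² + (-1)² + (-1)² + (1)² = 1 + 1 + 1 + 1 = 4.
(H·H^T)[3][1] = Σ_j H[3][j]·H[1][j] = (1)·(-1) + (-1)·(1) + (1)·(-1) + (-1)·(-1) = -1 + -1 + -1 + 1 = -2.
Rows 3 and 1 are not orthogonal (dot product = -2 ≠ 0), so H is not a Hadamard matrix.

(0,0) entry = 4; (3,1) entry = -2.


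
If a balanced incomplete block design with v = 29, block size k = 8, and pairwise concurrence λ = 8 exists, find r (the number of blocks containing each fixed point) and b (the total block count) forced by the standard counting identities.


Any 2-(v, k, λ) BIBD satisfies two necessary conditions:
  (i)  Each point sits in r blocks, and counting incidences through any fixed point gives r(k − 1) = λ(v − 1), so r = λ(v − 1)/(k − 1).
  (ii) Total incidences bk = vr, so b = vr/k.
Step 1: r = λ(v − 1)/(k − 1) = 8·(29 − 1)/(8 − 1) = 8·28/7 = 224/7 = 32.
Step 2: b = vr/k = 29·32/8 = 928/8 = 116.
Check integrality: r = 32 ∈ Z ✓, b = 116 ∈ Z ✓.
(These identities are necessary conditions: they determine r and b for any design with these parameters, but do not by themselves prove that one exists.)

r = 32, b = 116.


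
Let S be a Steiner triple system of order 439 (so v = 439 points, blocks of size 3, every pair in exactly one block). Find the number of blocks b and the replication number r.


An STS(v) is a 2-(v, 3, 1) BIBD: block size k = 3, λ = 1.
Replication: r(k − 1) = λ(v − 1) ⇒ r·2 = 439 − 1 = 438 ⇒ r = 219.
Block count: bk = vr ⇒ b·3 = 439·219 = 96141 ⇒ b = 32047.
(Check via b = v(v − 1)/6 = 439·438/6 = 192282/6 = 32047.)

r = 219, b = 32047.


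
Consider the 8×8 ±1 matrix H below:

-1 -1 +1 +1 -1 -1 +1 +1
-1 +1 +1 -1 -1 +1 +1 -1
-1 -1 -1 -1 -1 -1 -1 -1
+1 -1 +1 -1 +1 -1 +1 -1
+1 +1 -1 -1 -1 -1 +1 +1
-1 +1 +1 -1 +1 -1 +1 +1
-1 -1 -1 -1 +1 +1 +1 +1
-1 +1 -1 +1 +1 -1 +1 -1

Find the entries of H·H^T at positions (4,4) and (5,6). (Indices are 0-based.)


Row 4 of H: [1, 1, -1, -1, -1, -1, 1, 1].
Row 5 of H: [-1, 1, 1, -1, 1, -1, 1, 1].
Row 6 of H: [-1, -1, -1, -1, 1, 1, 1, 1].
(H·H^T)[4][4] = Σ_j H[4][j]·H[4][j] = (1)² + (1)² + (-1)² + (-1)² + (-1)² + (-1)² + (1)² + (1)² = 1 + 1 + 1 + 1 + 1 + 1 + 1 + 1 = 8.
(H·H^T)[5][6] = Σ_j H[5][j]·H[6][j] = (-1)·(-1) + (1)·(-1) + (1)·(-1) + (-1)·(-1) + (1)·(1) + (-1)·(1) + (1)·(1) + (1)·(1) = 1 + -1 + -1 + 1 + 1 + -1 + 1 + 1 = 2.
Rows 5 and 6 are not orthogonal (dot product = 2 ≠ 0), so H is not a Hadamard matrix.

(4,4) entry = 8; (5,6) entry = 2.


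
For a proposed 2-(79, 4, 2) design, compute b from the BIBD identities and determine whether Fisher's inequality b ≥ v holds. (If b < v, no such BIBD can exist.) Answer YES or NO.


b = λv(v − 1)/(k(k − 1)) = 2·79·78/(4·3) = 12324/12 = 1027.
Compare with v = 79: b ≥ v, so Fisher's inequality holds.

YES


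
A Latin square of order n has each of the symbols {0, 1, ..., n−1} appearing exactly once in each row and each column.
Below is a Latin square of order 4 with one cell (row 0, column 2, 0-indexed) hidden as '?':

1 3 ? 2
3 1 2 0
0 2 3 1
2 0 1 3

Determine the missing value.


Row 0 contains symbols [1, 2, 3] — missing [0].
Column 2 contains symbols [1, 2, 3] — missing [0].
The missing symbol must appear in both missing sets; intersection = [0].
Therefore the hidden value is 0.

Missing value = 0.


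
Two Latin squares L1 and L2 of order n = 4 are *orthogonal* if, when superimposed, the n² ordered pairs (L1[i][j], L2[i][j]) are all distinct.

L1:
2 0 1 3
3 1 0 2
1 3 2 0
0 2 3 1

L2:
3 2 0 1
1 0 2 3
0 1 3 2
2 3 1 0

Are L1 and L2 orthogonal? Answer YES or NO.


Form the n² = 16 superimposed pairs (L1[i][j], L2[i][j]), row by row (rows and columns indexed from 0):
row 0: (2,3) (0,2) (1,0) (3,1)
row 1: (3,1) (1,0) (0,2) (2,3)
row 2: (1,0) (3,1) (2,3) (0,2)
row 3: (0,2) (2,3) (3,1) (1,0)
Orthogonality requires all 16 pairs distinct.
But the pair (3,1) repeats: cell (0,3) has L1 = 3, L2 = 1, and cell (1,0) has L1 = 3, L2 = 1.
A repeated pair means some other pair never occurs (only 4 distinct pairs out of 16), so the squares are not orthogonal.
Conclusion: NO.

NO


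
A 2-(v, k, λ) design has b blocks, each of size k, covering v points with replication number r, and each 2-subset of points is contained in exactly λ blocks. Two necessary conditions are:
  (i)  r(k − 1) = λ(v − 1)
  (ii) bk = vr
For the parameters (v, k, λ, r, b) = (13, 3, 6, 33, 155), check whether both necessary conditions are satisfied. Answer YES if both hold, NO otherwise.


Condition (i): r(k − 1) = 33·2 = 66; λ(v − 1) = 6·12 = 72. Match? NO.
Condition (ii): bk = 155·3 = 465; vr = 13·33 = 429. Match? NO.
Both conditions hold? NO.

NO


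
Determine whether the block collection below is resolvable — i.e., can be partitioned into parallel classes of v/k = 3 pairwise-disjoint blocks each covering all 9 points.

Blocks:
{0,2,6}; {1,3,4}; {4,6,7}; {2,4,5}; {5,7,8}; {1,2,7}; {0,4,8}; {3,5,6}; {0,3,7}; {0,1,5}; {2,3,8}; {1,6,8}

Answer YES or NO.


v = 9, block size k = 3, number of blocks = 12.
For resolvability, blocks must partition into parallel classes of size v/k = 3.
Total blocks must therefore be a multiple of 3: 12 = 3·4 + 0 ⇒ divisible ✓.
Greedy packing gives 4 candidate class(es). Each should be a full parallel class (size 3, covers all 9 points).
  Class 1 (3 blocks): {0,2,6}; {1,3,4}; {5,7,8}. Points covered: [0, 1, 2, 3, 4, 5, 6, 7, 8].
  Class 2 (3 blocks): {4,6,7}; {0,1,5}; {2,3,8}. Points covered: [0, 1, 2, 3, 4, 5, 6, 7, 8].
  Class 3 (3 blocks): {2,4,5}; {0,3,7}; {1,6,8}. Points covered: [0, 1, 2, 3, 4, 5, 6, 7, 8].
  Class 4 (3 blocks): {1,2,7}; {0,4,8}; {3,5,6}. Points covered: [0, 1, 2, 3, 4, 5, 6, 7, 8].
All classes full (size 3)? YES. All classes cover every point? YES.
Resolvable? YES.

YES


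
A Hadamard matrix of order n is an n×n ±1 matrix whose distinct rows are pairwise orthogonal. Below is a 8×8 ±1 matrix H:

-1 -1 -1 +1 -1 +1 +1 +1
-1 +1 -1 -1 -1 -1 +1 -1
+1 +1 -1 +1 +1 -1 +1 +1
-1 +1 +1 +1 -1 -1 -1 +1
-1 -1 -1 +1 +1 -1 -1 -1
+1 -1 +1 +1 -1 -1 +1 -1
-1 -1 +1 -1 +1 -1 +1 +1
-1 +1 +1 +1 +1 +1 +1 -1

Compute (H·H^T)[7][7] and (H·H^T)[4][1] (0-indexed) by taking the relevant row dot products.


Row 1 of H: [-1, 1, -1, -1, -1, -1, 1, -1].
Row 4 of H: [-1, -1, -1, 1, 1, -1, -1, -1].
Row 7 of H: [-1, 1, 1, 1, 1, 1, 1, -1].
(H·H^T)[7][7] = Σ_j H[7][j]·H[7][j] = (-1)² + (1)² + (1)² + (1)² + (1)² + (1)² + (1)² + (-1)² = 1 + 1 + 1 + 1 + 1 + 1 + 1 + 1 = 8.
(H·H^T)[4][1] = Σ_j H[4][j]·H[1][j] = (-1)·(-1) + (-1)·(1) + (-1)·(-1) + (1)·(-1) + (1)·(-1) + (-1)·(-1) + (-1)·(1) + (-1)·(-1) = 1 + -1 + 1 + -1 + -1 + 1 + -1 + 1 = 0.
So rows 4 and 1 are orthogonal; the diagonal entry equals n = 8.

(7,7) entry = 8; (4,1) entry = 0.


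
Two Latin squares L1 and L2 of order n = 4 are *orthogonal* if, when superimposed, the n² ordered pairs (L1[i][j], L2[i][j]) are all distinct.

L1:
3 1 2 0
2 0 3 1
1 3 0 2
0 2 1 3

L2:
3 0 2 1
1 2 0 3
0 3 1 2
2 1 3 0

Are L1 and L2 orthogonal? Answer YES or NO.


Form the n² = 16 superimposed pairs (L1[i][j], L2[i][j]), row by row (rows and columns indexed from 0):
row 0: (3,3) (1,0) (2,2) (0,1)
row 1: (2,1) (0,2) (3,0) (1,3)
row 2: (1,0) (3,3) (0,1) (2,2)
row 3: (0,2) (2,1) (1,3) (3,0)
Orthogonality requires all 16 pairs distinct.
But the pair (1,0) repeats: cell (0,1) has L1 = 1, L2 = 0, and cell (2,0) has L1 = 1, L2 = 0.
A repeated pair means some other pair never occurs (only 8 distinct pairs out of 16), so the squares are not orthogonal.
Conclusion: NO.

NO


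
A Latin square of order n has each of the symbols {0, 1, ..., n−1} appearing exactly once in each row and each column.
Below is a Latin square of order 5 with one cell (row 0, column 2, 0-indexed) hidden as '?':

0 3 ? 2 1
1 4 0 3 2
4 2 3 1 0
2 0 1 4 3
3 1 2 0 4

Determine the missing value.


Row 0 contains symbols [0, 1, 2, 3] — missing [4].
Column 2 contains symbols [0, 1, 2, 3] — missing [4].
The missing symbol must appear in both missing sets; intersection = [4].
Therefore the hidden value is 4.

Missing value = 4.


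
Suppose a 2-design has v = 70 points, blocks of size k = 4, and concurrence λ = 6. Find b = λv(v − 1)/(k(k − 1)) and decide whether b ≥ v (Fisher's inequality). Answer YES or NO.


b = λv(v − 1)/(k(k − 1)) = 6·70·69/(4·3) = 28980/12 = 2415.
Compare with v = 70: b ≥ v, so Fisher's inequality holds.

YES


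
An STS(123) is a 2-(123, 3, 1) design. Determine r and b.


An STS(v) is a 2-(v, 3, 1) BIBD: block size k = 3, λ = 1.
Replication: r(k − 1) = λ(v − 1) ⇒ r·2 = 123 − 1 = 122 ⇒ r = 61.
Block count: bk = vr ⇒ b·3 = 123·61 = 7503 ⇒ b = 2501.
(Check via b = v(v − 1)/6 = 123·122/6 = 15006/6 = 2501.)

r = 61, b = 2501.


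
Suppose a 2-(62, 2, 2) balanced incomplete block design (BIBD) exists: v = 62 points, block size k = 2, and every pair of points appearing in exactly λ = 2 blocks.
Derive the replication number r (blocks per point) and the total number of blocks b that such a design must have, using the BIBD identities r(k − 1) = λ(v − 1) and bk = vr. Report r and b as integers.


Any 2-(v, k, λ) BIBD satisfies two necessary conditions:
  (i)  Each point sits in r blocks, and counting incidences through any fixed point gives r(k − 1) = λ(v − 1), so r = λ(v − 1)/(k − 1).
  (ii) Total incidences bk = vr, so b = vr/k.
Step 1: r = λ(v − 1)/(k − 1) = 2·(62 − 1)/(2 − 1) = 2·61/1 = 122/1 = 122.
Step 2: b = vr/k = 62·122/2 = 7564/2 = 3782.
Check integrality: r = 122 ∈ Z ✓, b = 3782 ∈ Z ✓.
(These identities are necessary conditions: they determine r and b for any design with these parameters, but do not by themselves prove that one exists.)

r = 122, b = 3782.


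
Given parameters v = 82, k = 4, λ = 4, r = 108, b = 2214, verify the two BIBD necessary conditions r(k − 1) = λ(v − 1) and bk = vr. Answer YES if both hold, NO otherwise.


Condition (i): r(k − 1) = 108·3 = 324; λ(v − 1) = 4·81 = 324. Match? YES.
Condition (ii): bk = 2214·4 = 8856; vr = 82·108 = 8856. Match? YES.
Both conditions hold? YES.

YES


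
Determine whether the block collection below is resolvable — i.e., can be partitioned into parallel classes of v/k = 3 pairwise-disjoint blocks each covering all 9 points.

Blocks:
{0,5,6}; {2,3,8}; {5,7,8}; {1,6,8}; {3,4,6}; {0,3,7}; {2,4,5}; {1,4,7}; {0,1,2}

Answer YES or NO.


v = 9, block size k = 3, number of blocks = 9.
For resolvability, blocks must partition into parallel classes of size v/k = 3.
Total blocks must therefore be a multiple of 3: 9 = 3·3 + 0 ⇒ divisible ✓.
Greedy packing gives 3 candidate class(es). Each should be a full parallel class (size 3, covers all 9 points).
  Class 1 (3 blocks): {0,5,6}; {2,3,8}; {1,4,7}. Points covered: [0, 1, 2, 3, 4, 5, 6, 7, 8].
  Class 2 (3 blocks): {5,7,8}; {3,4,6}; {0,1,2}. Points covered: [0, 1, 2, 3, 4, 5, 6, 7, 8].
  Class 3 (3 blocks): {1,6,8}; {0,3,7}; {2,4,5}. Points covered: [0, 1, 2, 3, 4, 5, 6, 7, 8].
All classes full (size 3)? YES. All classes cover every point? YES.
Resolvable? YES.

YES


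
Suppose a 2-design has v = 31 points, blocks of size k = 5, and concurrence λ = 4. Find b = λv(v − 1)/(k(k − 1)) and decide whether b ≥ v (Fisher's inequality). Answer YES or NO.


b = λv(v − 1)/(k(k − 1)) = 4·31·30/(5·4) = 3720/20 = 186.
Compare with v = 31: b ≥ v, so Fisher's inequality holds.

YES


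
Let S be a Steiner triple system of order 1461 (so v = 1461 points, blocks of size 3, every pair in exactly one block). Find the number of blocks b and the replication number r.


An STS(v) is a 2-(v, 3, 1) BIBD: block size k = 3, λ = 1.
Replication: r(k − 1) = λ(v − 1) ⇒ r·2 = 1461 − 1 = 1460 ⇒ r = 730.
Block count: b = v(v − 1)/6 = 1461·1460/6 = 2133060/6 = 355510.

r = 730, b = 355510.


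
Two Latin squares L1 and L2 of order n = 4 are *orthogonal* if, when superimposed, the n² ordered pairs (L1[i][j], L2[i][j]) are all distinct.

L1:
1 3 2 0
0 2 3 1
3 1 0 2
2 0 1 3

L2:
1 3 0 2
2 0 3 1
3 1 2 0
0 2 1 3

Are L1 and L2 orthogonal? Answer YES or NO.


Form the n² = 16 superimposed pairs (L1[i][j], L2[i][j]), row by row (rows and columns indexed from 0):
row 0: (1,1) (3,3) (2,0) (0,2)
row 1: (0,2) (2,0) (3,3) (1,1)
row 2: (3,3) (1,1) (0,2) (2,0)
row 3: (2,0) (0,2) (1,1) (3,3)
Orthogonality requires all 16 pairs distinct.
But the pair (0,2) repeats: cell (0,3) has L1 = 0, L2 = 2, and cell (1,0) has L1 = 0, L2 = 2.
A repeated pair means some other pair never occurs (only 4 distinct pairs out of 16), so the squares are not orthogonal.
Conclusion: NO.

NO


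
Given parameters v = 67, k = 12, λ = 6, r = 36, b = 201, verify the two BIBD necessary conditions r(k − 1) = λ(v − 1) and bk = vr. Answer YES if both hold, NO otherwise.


Condition (i): r(k − 1) = 36·11 = 396; λ(v − 1) = 6·66 = 396. Match? YES.
Condition (ii): bk = 201·12 = 2412; vr = 67·36 = 2412. Match? YES.
Both conditions hold? YES.

YES


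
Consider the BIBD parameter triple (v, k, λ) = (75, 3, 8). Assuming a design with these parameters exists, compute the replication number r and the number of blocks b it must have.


Any 2-(v, k, λ) BIBD satisfies two necessary conditions:
  (i)  Each point sits in r blocks, and counting incidences through any fixed point gives r(k − 1) = λ(v − 1), so r = λ(v − 1)/(k − 1).
  (ii) Total incidences bk = vr, so b = vr/k.
Step 1: r = λ(v − 1)/(k − 1) = 8·(75 − 1)/(3 − 1) = 8·74/2 = 592/2 = 296.
Step 2: b = vr/k = 75·296/3 = 22200/3 = 7400.
Check integrality: r = 296 ∈ Z ✓, b = 7400 ∈ Z ✓.
(These identities are necessary conditions: they determine r and b for any design with these parameters, but do not by themselves prove that one exists.)

r = 296, b = 7400.


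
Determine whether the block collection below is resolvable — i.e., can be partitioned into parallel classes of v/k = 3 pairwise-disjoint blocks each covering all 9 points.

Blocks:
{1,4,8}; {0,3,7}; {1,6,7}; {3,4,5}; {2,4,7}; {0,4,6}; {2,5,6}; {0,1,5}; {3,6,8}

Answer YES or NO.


v = 9, block size k = 3, number of blocks = 9.
For resolvability, blocks must partition into parallel classes of size v/k = 3.
Total blocks must therefore be a multiple of 3: 9 = 3·3 + 0 ⇒ divisible ✓.
Consider block {1,6,7}. The only other block(s) in the collection disjoint from it are {3,4,5} — just 1 block(s). Any parallel class containing {1,6,7} would need 2 other blocks each disjoint from it, so no parallel class of size 3 can contain {1,6,7}.
Since every block must belong to some parallel class in a resolution, the collection cannot be partitioned into parallel classes.
Resolvable? NO.

NO


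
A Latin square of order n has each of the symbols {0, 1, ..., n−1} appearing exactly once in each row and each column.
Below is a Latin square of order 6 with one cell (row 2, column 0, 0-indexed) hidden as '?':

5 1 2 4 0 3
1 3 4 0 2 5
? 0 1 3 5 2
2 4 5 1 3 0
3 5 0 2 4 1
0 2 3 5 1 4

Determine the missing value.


Row 2 contains symbols [0, 1, 2, 3, 5] — missing [4].
Column 0 contains symbols [0, 1, 2, 3, 5] — missing [4].
The missing symbol must appear in both missing sets; intersection = [4].
Therefore the hidden value is 4.

Missing value = 4.


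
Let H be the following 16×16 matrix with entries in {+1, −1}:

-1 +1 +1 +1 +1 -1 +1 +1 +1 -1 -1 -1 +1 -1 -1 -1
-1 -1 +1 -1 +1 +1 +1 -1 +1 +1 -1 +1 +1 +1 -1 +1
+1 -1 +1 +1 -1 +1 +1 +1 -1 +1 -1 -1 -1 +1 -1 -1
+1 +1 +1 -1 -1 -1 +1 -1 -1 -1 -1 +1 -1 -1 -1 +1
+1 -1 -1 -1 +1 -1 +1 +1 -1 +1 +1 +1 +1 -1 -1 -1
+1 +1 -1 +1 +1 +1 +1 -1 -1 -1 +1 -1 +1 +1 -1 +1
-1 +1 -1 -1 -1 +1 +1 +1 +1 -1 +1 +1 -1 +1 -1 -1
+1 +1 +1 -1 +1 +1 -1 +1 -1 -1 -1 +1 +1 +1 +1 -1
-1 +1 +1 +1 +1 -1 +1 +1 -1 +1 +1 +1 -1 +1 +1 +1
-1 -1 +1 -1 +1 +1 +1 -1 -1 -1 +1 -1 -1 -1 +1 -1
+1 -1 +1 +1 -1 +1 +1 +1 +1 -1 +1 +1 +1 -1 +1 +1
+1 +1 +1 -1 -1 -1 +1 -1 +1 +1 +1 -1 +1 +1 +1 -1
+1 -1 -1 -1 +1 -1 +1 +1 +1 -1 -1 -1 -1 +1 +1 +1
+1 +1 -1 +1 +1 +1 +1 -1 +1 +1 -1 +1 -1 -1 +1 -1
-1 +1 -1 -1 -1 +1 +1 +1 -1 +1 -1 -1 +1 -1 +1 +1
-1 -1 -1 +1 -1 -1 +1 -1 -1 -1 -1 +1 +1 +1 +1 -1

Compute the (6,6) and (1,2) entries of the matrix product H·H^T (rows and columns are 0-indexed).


Row 1 of H: [-1, -1, 1, -1, 1, 1, 1, -1, 1, 1, -1, 1, 1, 1, -1, 1].
Row 2 of H: [1, -1, 1, 1, -1, 1, 1, 1, -1, 1, -1, -1, -1, 1, -1, -1].
Row 6 of H: [-1, 1, -1, -1, -1, 1, 1, 1, 1, -1, 1, 1, -1, 1, -1, -1].
(H·H^T)[6][6] = Σ_j H[6][j]·H[6][j] = (-1)² + (1)² + (-1)² + (-1)² + (-1)² + (1)² + (1)² + (1)² + (1)² + (-1)² + (1)² + (1)² + (-1)² + (1)² + (-1)² + (-1)² = 1 + 1 + 1 + 1 + 1 + 1 + 1 + 1 + 1 + 1 + 1 + 1 + 1 + 1 + 1 + 1 = 16.
(H·H^T)[1][2] = Σ_j H[1][j]·H[2][j] = (-1)·(1) + (-1)·(-1) + (1)·(1) + (-1)·(1) + (1)·(-1) + (1)·(1) + (1)·(1) + (-1)·(1) + (1)·(-1) + (1)·(1) + (-1)·(-1) + (1)·(-1) + (1)·(-1) + (1)·(1) + (-1)·(-1) + (1)·(-1) = -1 + 1 + 1 + -1 + -1 + 1 + 1 + -1 + -1 + 1 + 1 + -1 + -1 + 1 + 1 + -1 = 0.
So rows 1 and 2 are orthogonal; the diagonal entry equals n = 16.

(6,6) entry = 16; (1,2) entry = 0.


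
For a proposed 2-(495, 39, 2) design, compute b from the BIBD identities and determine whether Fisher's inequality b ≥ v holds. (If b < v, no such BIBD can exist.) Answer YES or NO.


b = λv(v − 1)/(k(k − 1)) = 2·495·494/(39·38) = 489060/1482 = 330.
Compare with v = 495: b < v, so Fisher's inequality fails.

NO


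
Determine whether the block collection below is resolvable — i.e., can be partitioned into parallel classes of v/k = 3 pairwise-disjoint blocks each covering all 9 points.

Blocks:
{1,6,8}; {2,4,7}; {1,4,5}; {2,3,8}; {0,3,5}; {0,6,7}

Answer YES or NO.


v = 9, block size k = 3, number of blocks = 6.
For resolvability, blocks must partition into parallel classes of size v/k = 3.
Total blocks must therefore be a multiple of 3: 6 = 3·2 + 0 ⇒ divisible ✓.
Greedy packing gives 2 candidate class(es). Each should be a full parallel class (size 3, covers all 9 points).
  Class 1 (3 blocks): {1,6,8}; {2,4,7}; {0,3,5}. Points covered: [0, 1, 2, 3, 4, 5, 6, 7, 8].
  Class 2 (3 blocks): {1,4,5}; {2,3,8}; {0,6,7}. Points covered: [0, 1, 2, 3, 4, 5, 6, 7, 8].
All classes full (size 3)? YES. All classes cover every point? YES.
Resolvable? YES.

YES


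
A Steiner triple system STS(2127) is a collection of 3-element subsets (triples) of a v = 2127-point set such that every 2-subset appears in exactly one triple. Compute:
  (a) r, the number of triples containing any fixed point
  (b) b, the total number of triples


An STS(v) is a 2-(v, 3, 1) BIBD: block size k = 3, λ = 1.
Replication: r(k − 1) = λ(v − 1) ⇒ r·2 = 2127 − 1 = 2126 ⇒ r = 1063.
Block count: b = v(v − 1)/6 = 2127·2126/6 = 4522002/6 = 753667.

r = 1063, b = 753667.


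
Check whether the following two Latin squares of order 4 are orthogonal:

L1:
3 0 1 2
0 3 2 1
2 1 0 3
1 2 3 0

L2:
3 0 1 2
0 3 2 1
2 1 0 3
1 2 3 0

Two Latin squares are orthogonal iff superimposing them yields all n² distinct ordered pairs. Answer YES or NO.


Form the n² = 16 superimposed pairs (L1[i][j], L2[i][j]), row by row (rows and columns indexed from 0):
row 0: (3,3) (0,0) (1,1) (2,2)
row 1: (0,0) (3,3) (2,2) (1,1)
row 2: (2,2) (1,1) (0,0) (3,3)
row 3: (1,1) (2,2) (3,3) (0,0)
Orthogonality requires all 16 pairs distinct.
But the pair (0,0) repeats: cell (0,1) has L1 = 0, L2 = 0, and cell (1,0) has L1 = 0, L2 = 0.
A repeated pair means some other pair never occurs (only 4 distinct pairs out of 16), so the squares are not orthogonal.
Conclusion: NO.

NO


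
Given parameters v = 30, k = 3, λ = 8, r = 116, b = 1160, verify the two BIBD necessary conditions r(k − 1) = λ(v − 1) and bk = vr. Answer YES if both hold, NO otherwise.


Condition (i): r(k − 1) = 116·2 = 232; λ(v − 1) = 8·29 = 232. Match? YES.
Condition (ii): bk = 1160·3 = 3480; vr = 30·116 = 3480. Match? YES.
Both conditions hold? YES.

YES


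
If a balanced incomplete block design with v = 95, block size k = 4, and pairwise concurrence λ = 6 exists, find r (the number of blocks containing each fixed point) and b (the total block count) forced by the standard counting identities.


Any 2-(v, k, λ) BIBD satisfies two necessary conditions:
  (i)  Each point sits in r blocks, and counting incidences through any fixed point gives r(k − 1) = λ(v − 1), so r = λ(v − 1)/(k − 1).
  (ii) Total incidences bk = vr, so b = vr/k.
Step 1: r = λ(v − 1)/(k − 1) = 6·(95 − 1)/(4 − 1) = 6·94/3 = 564/3 = 188.
Step 2: b = vr/k = 95·188/4 = 17860/4 = 4465.
Check integrality: r = 188 ∈ Z ✓, b = 4465 ∈ Z ✓.
(These identities are necessary conditions: they determine r and b for any design with these parameters, but do not by themselves prove that one exists.)

r = 188, b = 4465.


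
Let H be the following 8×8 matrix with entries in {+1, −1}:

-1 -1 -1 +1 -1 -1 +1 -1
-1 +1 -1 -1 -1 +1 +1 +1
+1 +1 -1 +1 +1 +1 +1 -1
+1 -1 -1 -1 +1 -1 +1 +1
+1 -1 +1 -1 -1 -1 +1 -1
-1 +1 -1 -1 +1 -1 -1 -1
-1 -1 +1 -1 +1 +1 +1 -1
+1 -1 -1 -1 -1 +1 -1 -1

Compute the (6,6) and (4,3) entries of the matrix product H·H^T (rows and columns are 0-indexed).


Row 3 of H: [1, -1, -1, -1, 1, -1, 1, 1].
Row 4 of H: [1, -1, 1, -1, -1, -1, 1, -1].
Row 6 of H: [-1, -1, 1, -1, 1, 1, 1, -1].
(H·H^T)[6][6] = Σ_j H[6][j]·H[6][j] = (-1)² + (-1)² + (1)² + (-1)² + (1)² + (1)² + (1)² + (-1)² = 1 + 1 + 1 + 1 + 1 + 1 + 1 + 1 = 8.
(H·H^T)[4][3] = Σ_j H[4][j]·H[3][j] = (1)·(1) + (-1)·(-1) + (1)·(-1) + (-1)·(-1) + (-1)·(1) + (-1)·(-1) + (1)·(1) + (-1)·(1) = 1 + 1 + -1 + 1 + -1 + 1 + 1 + -1 = 2.
Rows 4 and 3 are not orthogonal (dot product = 2 ≠ 0), so H is not a Hadamard matrix.

(6,6) entry = 8; (4,3) entry = 2.
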